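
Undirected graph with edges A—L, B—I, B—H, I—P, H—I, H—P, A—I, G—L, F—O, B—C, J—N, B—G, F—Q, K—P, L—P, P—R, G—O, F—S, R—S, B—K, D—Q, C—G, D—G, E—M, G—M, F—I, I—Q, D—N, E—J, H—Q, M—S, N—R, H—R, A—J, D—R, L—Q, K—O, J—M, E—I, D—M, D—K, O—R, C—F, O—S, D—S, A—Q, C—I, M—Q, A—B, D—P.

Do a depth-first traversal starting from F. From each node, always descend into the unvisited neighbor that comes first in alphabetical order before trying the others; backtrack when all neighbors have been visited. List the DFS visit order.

Visit F
F → C
C → B
B → A
A → I
I → E
E → J
J → M
M → D
D → G
G → L
L → P
P → H
H → Q
H → R
R → N
R → O
O → K
O → S

F, C, B, A, I, E, J, M, D, G, L, P, H, Q, R, N, O, K, S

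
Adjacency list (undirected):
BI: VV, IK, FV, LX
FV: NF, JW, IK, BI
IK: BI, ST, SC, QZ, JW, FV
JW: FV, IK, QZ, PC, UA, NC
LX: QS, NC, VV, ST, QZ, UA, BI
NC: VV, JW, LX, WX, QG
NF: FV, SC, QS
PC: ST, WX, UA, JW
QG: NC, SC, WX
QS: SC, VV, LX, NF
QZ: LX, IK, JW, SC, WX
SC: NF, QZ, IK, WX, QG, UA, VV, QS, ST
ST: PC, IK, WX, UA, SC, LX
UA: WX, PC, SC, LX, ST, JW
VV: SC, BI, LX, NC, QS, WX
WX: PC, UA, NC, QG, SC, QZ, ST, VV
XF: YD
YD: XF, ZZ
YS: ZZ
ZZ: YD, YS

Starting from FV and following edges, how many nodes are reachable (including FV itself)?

BFS from FV visits: FV, BI, IK, JW, NF, LX, VV, QZ, SC, ST, NC, PC, UA, QS, WX, QG
Reachable nodes: 16 of 20 total.

16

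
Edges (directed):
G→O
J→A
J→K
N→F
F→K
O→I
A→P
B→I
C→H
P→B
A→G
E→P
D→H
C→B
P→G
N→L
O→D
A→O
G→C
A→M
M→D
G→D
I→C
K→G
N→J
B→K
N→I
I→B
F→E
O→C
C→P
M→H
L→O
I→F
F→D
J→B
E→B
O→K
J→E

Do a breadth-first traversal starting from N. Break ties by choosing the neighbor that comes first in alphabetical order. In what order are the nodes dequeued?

N F I J L D E K B C A O H P G M

Visit N; enqueue F, I, J, L → queue [F, I, J, L]
Visit F; enqueue D, E, K → queue [I, J, L, D, E, K]
Visit I; enqueue B, C → queue [J, L, D, E, K, B, C]
Visit J; enqueue A → queue [L, D, E, K, B, C, A]
Visit L; enqueue O → queue [D, E, K, B, C, A, O]
Visit D; enqueue H → queue [E, K, B, C, A, O, H]
Visit E; enqueue P → queue [K, B, C, A, O, H, P]
Visit K; enqueue G → queue [B, C, A, O, H, P, G]
Visit B → queue [C, A, O, H, P, G]
Visit C → queue [A, O, H, P, G]
Visit A; enqueue M → queue [O, H, P, G, M]
Visit O → queue [H, P, G, M]
Visit H → queue [P, G, M]
Visit P → queue [G, M]
Visit G → queue [M]
Visit M → queue []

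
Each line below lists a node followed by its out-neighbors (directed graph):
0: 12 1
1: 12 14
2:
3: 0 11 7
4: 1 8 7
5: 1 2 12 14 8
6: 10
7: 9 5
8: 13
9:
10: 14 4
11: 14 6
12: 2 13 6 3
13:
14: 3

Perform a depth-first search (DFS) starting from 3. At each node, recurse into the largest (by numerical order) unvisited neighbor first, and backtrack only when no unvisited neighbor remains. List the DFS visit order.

Visit 3
3 → 11
11 → 14
11 → 6
6 → 10
10 → 4
4 → 8
8 → 13
4 → 7
7 → 9
7 → 5
5 → 12
12 → 2
5 → 1
3 → 0

3 -> 11 -> 14 -> 6 -> 10 -> 4 -> 8 -> 13 -> 7 -> 9 -> 5 -> 12 -> 2 -> 1 -> 0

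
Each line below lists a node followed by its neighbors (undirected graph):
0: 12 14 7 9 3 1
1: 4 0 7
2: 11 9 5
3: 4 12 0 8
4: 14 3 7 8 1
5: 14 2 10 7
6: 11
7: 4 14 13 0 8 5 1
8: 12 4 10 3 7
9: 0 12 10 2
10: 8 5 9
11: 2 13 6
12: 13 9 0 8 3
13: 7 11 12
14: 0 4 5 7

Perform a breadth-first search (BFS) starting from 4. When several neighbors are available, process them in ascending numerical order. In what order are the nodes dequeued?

4 → 1 → 3 → 7 → 8 → 14 → 0 → 12 → 5 → 13 → 10 → 9 → 2 → 11 → 6

Visit 4; enqueue 1, 3, 7, 8, 14 → queue [1, 3, 7, 8, 14]
Visit 1; enqueue 0 → queue [3, 7, 8, 14, 0]
Visit 3; enqueue 12 → queue [7, 8, 14, 0, 12]
Visit 7; enqueue 5, 13 → queue [8, 14, 0, 12, 5, 13]
Visit 8; enqueue 10 → queue [14, 0, 12, 5, 13, 10]
Visit 14 → queue [0, 12, 5, 13, 10]
Visit 0; enqueue 9 → queue [12, 5, 13, 10, 9]
Visit 12 → queue [5, 13, 10, 9]
Visit 5; enqueue 2 → queue [13, 10, 9, 2]
Visit 13; enqueue 11 → queue [10, 9, 2, 11]
Visit 10 → queue [9, 2, 11]
Visit 9 → queue [2, 11]
Visit 2 → queue [11]
Visit 11; enqueue 6 → queue [6]
Visit 6 → queue []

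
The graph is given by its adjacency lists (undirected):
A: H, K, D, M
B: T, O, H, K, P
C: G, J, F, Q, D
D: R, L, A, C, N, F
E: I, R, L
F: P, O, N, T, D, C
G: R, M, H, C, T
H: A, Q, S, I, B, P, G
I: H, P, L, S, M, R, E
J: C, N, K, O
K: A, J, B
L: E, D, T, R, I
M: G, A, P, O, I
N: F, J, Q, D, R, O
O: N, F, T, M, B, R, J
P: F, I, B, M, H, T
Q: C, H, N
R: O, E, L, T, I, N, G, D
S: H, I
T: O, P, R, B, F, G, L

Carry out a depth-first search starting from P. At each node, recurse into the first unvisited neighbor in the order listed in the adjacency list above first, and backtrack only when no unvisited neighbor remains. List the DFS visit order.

P -> F -> O -> N -> J -> C -> G -> R -> E -> I -> H -> A -> K -> B -> T -> L -> D -> M -> Q -> S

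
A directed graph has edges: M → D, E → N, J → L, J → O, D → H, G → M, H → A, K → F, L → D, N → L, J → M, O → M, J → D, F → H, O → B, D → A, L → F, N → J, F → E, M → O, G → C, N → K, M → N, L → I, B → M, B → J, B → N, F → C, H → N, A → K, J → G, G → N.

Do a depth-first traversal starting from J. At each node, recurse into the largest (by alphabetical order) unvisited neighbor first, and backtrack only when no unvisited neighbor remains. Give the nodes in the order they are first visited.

Visit J
J → O
O → M
M → N
N → L
L → I
L → F
F → H
H → A
A → K
F → E
F → C
L → D
O → B
J → G

J, O, M, N, L, I, F, H, A, K, E, C, D, B, G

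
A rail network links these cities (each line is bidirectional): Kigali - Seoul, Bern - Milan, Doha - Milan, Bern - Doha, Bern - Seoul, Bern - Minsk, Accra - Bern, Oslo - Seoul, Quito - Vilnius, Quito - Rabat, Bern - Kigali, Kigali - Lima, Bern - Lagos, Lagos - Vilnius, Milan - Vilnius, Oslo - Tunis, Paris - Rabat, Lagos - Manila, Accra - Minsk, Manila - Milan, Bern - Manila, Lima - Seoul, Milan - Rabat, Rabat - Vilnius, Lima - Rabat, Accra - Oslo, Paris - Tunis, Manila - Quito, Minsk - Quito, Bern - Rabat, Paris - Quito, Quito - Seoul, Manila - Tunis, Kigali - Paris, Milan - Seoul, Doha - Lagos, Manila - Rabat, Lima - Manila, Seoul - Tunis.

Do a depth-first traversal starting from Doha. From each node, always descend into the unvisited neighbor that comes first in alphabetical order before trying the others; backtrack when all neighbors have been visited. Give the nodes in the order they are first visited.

Doha → Bern → Accra → Minsk → Quito → Manila → Lagos → Vilnius → Milan → Rabat → Lima → Kigali → Paris → Tunis → Oslo → Seoul

Visit Doha
Doha → Bern
Bern → Accra
Accra → Minsk
Minsk → Quito
Quito → Manila
Manila → Lagos
Lagos → Vilnius
Vilnius → Milan
Milan → Rabat
Rabat → Lima
Lima → Kigali
Kigali → Paris
Paris → Tunis
Tunis → Oslo
Oslo → Seoul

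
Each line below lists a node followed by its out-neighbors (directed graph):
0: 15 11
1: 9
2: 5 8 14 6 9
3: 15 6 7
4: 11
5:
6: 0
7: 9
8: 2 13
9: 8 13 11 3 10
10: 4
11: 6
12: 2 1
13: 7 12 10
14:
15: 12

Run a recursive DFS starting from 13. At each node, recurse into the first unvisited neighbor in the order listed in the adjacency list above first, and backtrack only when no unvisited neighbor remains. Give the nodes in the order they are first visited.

Visit 13
13 → 7
7 → 9
9 → 8
8 → 2
2 → 5
2 → 14
2 → 6
6 → 0
0 → 15
15 → 12
12 → 1
0 → 11
9 → 3
9 → 10
10 → 4

13 -> 7 -> 9 -> 8 -> 2 -> 5 -> 14 -> 6 -> 0 -> 15 -> 12 -> 1 -> 11 -> 3 -> 10 -> 4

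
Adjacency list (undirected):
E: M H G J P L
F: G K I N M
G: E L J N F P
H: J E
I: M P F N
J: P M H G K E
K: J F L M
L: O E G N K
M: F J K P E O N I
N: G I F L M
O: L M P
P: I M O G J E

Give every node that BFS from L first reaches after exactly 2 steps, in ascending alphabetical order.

F, H, I, J, M, P

Level 0: L
Level 1: E, G, K, N, O
Level 2: F, H, I, J, M, P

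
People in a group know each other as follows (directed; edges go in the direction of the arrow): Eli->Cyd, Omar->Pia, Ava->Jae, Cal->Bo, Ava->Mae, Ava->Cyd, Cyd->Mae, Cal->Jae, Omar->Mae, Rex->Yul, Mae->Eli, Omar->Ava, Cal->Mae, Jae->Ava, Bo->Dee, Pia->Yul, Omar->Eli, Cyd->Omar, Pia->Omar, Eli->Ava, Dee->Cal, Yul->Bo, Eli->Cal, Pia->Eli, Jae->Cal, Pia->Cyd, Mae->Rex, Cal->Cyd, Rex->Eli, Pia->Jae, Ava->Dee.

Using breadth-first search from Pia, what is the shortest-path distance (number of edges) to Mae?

2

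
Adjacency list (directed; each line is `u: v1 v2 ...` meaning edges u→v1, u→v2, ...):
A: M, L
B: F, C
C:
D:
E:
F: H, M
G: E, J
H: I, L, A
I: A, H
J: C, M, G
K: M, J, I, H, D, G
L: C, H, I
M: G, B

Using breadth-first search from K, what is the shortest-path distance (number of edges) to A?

Level 0: K
Level 1: D, G, H, I, J, M
Level 2: A, B, C, E, L
Level 3: F
A first appears at level 2.

2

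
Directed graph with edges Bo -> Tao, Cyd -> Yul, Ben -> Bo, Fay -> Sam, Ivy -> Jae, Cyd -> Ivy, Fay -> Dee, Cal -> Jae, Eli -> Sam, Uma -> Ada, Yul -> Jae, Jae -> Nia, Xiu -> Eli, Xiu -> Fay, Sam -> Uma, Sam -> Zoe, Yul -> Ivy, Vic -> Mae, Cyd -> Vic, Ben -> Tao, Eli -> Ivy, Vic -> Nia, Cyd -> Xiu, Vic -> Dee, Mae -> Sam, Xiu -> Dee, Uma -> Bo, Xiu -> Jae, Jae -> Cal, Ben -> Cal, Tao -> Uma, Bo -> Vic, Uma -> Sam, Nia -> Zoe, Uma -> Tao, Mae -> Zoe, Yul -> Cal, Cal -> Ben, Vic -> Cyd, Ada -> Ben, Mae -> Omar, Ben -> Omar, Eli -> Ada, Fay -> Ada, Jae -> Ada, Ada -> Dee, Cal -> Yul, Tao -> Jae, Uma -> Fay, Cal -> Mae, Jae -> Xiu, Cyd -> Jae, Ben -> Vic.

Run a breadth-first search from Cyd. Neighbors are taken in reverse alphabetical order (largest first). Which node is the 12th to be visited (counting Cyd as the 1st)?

Mae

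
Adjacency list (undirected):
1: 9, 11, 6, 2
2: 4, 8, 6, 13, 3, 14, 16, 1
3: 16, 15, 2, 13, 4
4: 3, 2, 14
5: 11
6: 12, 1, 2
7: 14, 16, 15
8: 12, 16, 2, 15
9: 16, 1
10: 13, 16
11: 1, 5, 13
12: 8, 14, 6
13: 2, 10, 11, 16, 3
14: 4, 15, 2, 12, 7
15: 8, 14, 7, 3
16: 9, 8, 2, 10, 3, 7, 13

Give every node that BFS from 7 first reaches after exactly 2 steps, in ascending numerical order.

2, 3, 4, 8, 9, 10, 12, 13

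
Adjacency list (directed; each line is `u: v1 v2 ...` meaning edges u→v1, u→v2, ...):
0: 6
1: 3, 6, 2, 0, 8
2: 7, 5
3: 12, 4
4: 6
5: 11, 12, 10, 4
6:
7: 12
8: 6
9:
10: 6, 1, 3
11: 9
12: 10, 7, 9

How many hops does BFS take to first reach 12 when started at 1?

Level 0: 1
Level 1: 0, 2, 3, 6, 8
Level 2: 4, 5, 7, 12
Level 3: 9, 10, 11
12 first appears at level 2.

2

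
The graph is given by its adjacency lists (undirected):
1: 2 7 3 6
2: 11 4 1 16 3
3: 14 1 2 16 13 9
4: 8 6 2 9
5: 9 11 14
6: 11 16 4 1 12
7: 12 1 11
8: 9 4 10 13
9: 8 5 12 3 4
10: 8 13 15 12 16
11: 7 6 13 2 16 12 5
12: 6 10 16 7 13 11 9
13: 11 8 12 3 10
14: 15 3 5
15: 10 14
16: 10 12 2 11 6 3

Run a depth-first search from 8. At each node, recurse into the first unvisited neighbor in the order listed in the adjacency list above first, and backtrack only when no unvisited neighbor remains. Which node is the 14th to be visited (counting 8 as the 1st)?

1

Visit 8
8 → 9
9 → 5
5 → 11
11 → 7
7 → 12
12 → 6
6 → 16
16 → 10
10 → 13
13 → 3
3 → 14
14 → 15
3 → 1
1 → 2
2 → 4

Visit order: 8, 9, 5, 11, 7, 12, 6, 16, 10, 13, 3, 14, 15, 1, 2, 4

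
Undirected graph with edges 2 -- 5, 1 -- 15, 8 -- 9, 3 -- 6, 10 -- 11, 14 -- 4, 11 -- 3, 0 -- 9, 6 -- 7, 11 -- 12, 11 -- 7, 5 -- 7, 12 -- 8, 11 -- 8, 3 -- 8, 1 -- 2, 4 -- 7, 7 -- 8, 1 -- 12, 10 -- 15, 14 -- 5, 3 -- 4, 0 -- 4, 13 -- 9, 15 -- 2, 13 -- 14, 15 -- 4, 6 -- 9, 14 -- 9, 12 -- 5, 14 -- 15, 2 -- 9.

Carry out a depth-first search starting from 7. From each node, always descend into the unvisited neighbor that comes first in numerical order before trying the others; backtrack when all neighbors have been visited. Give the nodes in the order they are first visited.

Visit 7
7 → 4
4 → 0
0 → 9
9 → 2
2 → 1
1 → 12
12 → 5
5 → 14
14 → 13
14 → 15
15 → 10
10 → 11
11 → 3
3 → 6
3 → 8

7 -> 4 -> 0 -> 9 -> 2 -> 1 -> 12 -> 5 -> 14 -> 13 -> 15 -> 10 -> 11 -> 3 -> 6 -> 8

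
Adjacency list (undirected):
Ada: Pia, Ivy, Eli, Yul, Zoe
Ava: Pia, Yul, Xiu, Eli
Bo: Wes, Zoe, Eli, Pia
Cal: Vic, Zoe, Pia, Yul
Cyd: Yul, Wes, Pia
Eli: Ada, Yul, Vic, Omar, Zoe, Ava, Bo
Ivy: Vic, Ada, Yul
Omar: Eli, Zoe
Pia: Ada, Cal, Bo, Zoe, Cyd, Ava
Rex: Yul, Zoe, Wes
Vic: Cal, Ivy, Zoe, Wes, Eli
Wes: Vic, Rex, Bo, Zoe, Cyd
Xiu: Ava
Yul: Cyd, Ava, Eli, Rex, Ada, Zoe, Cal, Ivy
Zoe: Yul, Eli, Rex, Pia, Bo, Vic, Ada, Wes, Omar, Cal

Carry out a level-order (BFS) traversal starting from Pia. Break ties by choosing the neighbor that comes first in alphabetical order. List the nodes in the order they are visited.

Pia -> Ada -> Ava -> Bo -> Cal -> Cyd -> Zoe -> Eli -> Ivy -> Yul -> Xiu -> Wes -> Vic -> Omar -> Rex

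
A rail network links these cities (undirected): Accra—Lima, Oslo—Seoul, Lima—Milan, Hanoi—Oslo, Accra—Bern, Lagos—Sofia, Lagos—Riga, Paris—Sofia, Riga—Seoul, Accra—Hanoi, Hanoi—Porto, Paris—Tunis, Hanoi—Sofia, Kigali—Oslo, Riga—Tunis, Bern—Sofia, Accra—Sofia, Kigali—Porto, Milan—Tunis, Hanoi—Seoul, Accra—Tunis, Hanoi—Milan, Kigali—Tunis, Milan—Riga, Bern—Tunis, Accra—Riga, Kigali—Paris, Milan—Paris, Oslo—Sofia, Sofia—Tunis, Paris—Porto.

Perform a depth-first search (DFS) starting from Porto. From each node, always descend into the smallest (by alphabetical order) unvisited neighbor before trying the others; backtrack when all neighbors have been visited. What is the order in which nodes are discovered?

Visit Porto
Porto → Hanoi
Hanoi → Accra
Accra → Bern
Bern → Sofia
Sofia → Lagos
Lagos → Riga
Riga → Milan
Milan → Lima
Milan → Paris
Paris → Kigali
Kigali → Oslo
Oslo → Seoul
Kigali → Tunis

Porto, Hanoi, Accra, Bern, Sofia, Lagos, Riga, Milan, Lima, Paris, Kigali, Oslo, Seoul, Tunis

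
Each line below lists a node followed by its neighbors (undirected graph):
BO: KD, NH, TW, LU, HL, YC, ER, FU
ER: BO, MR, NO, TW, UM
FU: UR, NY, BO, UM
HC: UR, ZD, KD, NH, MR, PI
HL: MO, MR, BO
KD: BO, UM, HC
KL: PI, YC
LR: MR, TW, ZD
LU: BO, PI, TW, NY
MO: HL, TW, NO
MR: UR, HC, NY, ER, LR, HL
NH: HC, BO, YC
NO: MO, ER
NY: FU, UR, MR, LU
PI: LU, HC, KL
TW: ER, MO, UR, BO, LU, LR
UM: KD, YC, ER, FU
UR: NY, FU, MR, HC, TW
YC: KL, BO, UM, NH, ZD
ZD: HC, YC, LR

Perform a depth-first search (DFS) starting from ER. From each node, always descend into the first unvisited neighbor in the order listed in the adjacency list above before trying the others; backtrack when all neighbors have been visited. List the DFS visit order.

ER → BO → KD → UM → YC → KL → PI → LU → TW → MO → HL → MR → UR → NY → FU → HC → ZD → LR → NH → NO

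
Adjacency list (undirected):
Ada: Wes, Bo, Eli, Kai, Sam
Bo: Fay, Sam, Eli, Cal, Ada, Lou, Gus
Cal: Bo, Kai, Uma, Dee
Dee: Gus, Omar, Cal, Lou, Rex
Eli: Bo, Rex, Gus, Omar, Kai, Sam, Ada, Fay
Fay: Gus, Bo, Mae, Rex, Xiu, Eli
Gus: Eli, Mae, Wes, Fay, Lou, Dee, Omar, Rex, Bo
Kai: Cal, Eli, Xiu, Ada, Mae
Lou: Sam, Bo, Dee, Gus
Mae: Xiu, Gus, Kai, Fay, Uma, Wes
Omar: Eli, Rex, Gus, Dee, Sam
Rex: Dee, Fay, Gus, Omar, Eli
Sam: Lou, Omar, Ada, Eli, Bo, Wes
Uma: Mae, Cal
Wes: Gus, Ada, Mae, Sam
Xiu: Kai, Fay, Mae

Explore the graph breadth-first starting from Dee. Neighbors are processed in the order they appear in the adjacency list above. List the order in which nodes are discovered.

Visit Dee; enqueue Gus, Omar, Cal, Lou, Rex → queue [Gus, Omar, Cal, Lou, Rex]
Visit Gus; enqueue Eli, Mae, Wes, Fay, Bo → queue [Omar, Cal, Lou, Rex, Eli, Mae, Wes, Fay, Bo]
Visit Omar; enqueue Sam → queue [Cal, Lou, Rex, Eli, Mae, Wes, Fay, Bo, Sam]
Visit Cal; enqueue Kai, Uma → queue [Lou, Rex, Eli, Mae, Wes, Fay, Bo, Sam, Kai, Uma]
Visit Lou → queue [Rex, Eli, Mae, Wes, Fay, Bo, Sam, Kai, Uma]
Visit Rex → queue [Eli, Mae, Wes, Fay, Bo, Sam, Kai, Uma]
Visit Eli; enqueue Ada → queue [Mae, Wes, Fay, Bo, Sam, Kai, Uma, Ada]
Visit Mae; enqueue Xiu → queue [Wes, Fay, Bo, Sam, Kai, Uma, Ada, Xiu]
Visit Wes → queue [Fay, Bo, Sam, Kai, Uma, Ada, Xiu]
Visit Fay → queue [Bo, Sam, Kai, Uma, Ada, Xiu]
Visit Bo → queue [Sam, Kai, Uma, Ada, Xiu]
Visit Sam → queue [Kai, Uma, Ada, Xiu]
Visit Kai → queue [Uma, Ada, Xiu]
Visit Uma → queue [Ada, Xiu]
Visit Ada → queue [Xiu]
Visit Xiu → queue []

Dee → Gus → Omar → Cal → Lou → Rex → Eli → Mae → Wes → Fay → Bo → Sam → Kai → Uma → Ada → Xiu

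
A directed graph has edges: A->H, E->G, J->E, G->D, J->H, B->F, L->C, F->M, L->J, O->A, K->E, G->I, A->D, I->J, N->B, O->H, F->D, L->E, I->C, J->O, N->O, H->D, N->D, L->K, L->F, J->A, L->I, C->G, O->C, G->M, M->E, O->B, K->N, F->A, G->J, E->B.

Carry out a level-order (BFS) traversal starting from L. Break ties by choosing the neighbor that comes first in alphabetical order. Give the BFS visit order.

L -> C -> E -> F -> I -> J -> K -> G -> B -> A -> D -> M -> H -> O -> N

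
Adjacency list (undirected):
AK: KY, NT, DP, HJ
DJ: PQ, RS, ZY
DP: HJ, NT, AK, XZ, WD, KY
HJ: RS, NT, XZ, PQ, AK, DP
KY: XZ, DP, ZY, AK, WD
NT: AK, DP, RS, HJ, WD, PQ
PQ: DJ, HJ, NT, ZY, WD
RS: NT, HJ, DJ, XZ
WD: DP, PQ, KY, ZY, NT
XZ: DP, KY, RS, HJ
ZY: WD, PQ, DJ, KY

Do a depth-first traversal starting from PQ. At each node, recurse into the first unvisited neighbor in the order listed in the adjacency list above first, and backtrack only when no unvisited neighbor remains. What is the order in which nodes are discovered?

Visit PQ
PQ → DJ
DJ → RS
RS → NT
NT → AK
AK → KY
KY → XZ
XZ → DP
DP → HJ
DP → WD
WD → ZY

PQ -> DJ -> RS -> NT -> AK -> KY -> XZ -> DP -> HJ -> WD -> ZY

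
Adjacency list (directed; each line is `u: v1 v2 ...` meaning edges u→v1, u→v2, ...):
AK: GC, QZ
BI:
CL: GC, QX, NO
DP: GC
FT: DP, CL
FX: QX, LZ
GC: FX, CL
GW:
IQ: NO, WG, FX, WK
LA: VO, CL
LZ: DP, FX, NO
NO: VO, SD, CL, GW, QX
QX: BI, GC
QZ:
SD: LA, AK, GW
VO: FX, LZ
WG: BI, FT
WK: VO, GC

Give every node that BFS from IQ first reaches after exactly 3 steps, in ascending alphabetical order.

AK, DP, LA

Level 0: IQ
Level 1: FX, NO, WG, WK
Level 2: BI, CL, FT, GC, GW, LZ, QX, SD, VO
Level 3: AK, DP, LA
Level 4: QZ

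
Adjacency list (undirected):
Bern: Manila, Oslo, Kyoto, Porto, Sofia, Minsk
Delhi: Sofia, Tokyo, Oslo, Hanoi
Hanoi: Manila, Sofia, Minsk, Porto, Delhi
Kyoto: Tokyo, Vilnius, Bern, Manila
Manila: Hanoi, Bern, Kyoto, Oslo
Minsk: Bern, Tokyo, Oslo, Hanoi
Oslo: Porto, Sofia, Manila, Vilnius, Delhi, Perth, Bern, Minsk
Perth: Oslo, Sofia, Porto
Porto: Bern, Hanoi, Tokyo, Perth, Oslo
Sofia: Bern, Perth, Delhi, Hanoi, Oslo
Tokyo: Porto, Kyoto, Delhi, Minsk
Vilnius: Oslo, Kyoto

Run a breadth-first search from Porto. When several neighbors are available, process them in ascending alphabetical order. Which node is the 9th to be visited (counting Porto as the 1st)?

Minsk

Visit Porto; enqueue Bern, Hanoi, Oslo, Perth, Tokyo → queue [Bern, Hanoi, Oslo, Perth, Tokyo]
Visit Bern; enqueue Kyoto, Manila, Minsk, Sofia → queue [Hanoi, Oslo, Perth, Tokyo, Kyoto, Manila, Minsk, Sofia]
Visit Hanoi; enqueue Delhi → queue [Oslo, Perth, Tokyo, Kyoto, Manila, Minsk, Sofia, Delhi]
Visit Oslo; enqueue Vilnius → queue [Perth, Tokyo, Kyoto, Manila, Minsk, Sofia, Delhi, Vilnius]
Visit Perth → queue [Tokyo, Kyoto, Manila, Minsk, Sofia, Delhi, Vilnius]
Visit Tokyo → queue [Kyoto, Manila, Minsk, Sofia, Delhi, Vilnius]
Visit Kyoto → queue [Manila, Minsk, Sofia, Delhi, Vilnius]
Visit Manila → queue [Minsk, Sofia, Delhi, Vilnius]
Visit Minsk → queue [Sofia, Delhi, Vilnius]
Visit Sofia → queue [Delhi, Vilnius]
Visit Delhi → queue [Vilnius]
Visit Vilnius → queue []

Visit order: Porto, Bern, Hanoi, Oslo, Perth, Tokyo, Kyoto, Manila, Minsk, Sofia, Delhi, Vilnius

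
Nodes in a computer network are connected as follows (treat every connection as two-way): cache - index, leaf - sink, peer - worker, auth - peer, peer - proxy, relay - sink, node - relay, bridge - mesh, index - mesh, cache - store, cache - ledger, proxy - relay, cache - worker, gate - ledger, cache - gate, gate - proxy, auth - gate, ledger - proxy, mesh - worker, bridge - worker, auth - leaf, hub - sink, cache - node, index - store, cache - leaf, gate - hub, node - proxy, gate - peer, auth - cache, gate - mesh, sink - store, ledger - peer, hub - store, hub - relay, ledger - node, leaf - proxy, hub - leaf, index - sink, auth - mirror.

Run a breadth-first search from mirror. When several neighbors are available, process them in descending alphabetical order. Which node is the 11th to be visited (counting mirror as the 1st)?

Visit mirror; enqueue auth → queue [auth]
Visit auth; enqueue peer, leaf, gate, cache → queue [peer, leaf, gate, cache]
Visit peer; enqueue worker, proxy, ledger → queue [leaf, gate, cache, worker, proxy, ledger]
Visit leaf; enqueue sink, hub → queue [gate, cache, worker, proxy, ledger, sink, hub]
Visit gate; enqueue mesh → queue [cache, worker, proxy, ledger, sink, hub, mesh]
Visit cache; enqueue store, node, index → queue [worker, proxy, ledger, sink, hub, mesh, store, node, index]
Visit worker; enqueue bridge → queue [proxy, ledger, sink, hub, mesh, store, node, index, bridge]
Visit proxy; enqueue relay → queue [ledger, sink, hub, mesh, store, node, index, bridge, relay]
Visit ledger → queue [sink, hub, mesh, store, node, index, bridge, relay]
Visit sink → queue [hub, mesh, store, node, index, bridge, relay]
Visit hub → queue [mesh, store, node, index, bridge, relay]
Visit mesh → queue [store, node, index, bridge, relay]
Visit store → queue [node, index, bridge, relay]
Visit node → queue [index, bridge, relay]
Visit index → queue [bridge, relay]
Visit bridge → queue [relay]
Visit relay → queue []

Visit order: mirror, auth, peer, leaf, gate, cache, worker, proxy, ledger, sink, hub, mesh, store, node, index, bridge, relay

hub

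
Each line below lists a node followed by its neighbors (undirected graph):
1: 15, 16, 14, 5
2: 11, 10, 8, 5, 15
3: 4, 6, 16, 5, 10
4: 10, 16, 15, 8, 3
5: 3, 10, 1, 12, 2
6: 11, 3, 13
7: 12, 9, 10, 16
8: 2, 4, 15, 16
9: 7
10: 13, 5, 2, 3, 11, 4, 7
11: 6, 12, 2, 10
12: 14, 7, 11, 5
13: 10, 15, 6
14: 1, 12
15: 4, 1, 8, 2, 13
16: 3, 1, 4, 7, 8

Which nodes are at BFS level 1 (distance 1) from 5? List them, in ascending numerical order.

1, 2, 3, 10, 12

Level 0: 5
Level 1: 1, 2, 3, 10, 12
Level 2: 4, 6, 7, 8, 11, 13, 14, 15, 16
Level 3: 9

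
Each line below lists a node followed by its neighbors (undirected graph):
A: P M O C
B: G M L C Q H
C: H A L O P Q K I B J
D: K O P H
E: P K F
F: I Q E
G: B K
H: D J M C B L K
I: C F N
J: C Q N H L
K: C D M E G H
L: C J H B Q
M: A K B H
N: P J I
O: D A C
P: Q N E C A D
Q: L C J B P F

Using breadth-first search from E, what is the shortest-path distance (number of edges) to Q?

2

Level 0: E
Level 1: F, K, P
Level 2: A, C, D, G, H, I, M, N, Q
Level 3: B, J, L, O
Q first appears at level 2.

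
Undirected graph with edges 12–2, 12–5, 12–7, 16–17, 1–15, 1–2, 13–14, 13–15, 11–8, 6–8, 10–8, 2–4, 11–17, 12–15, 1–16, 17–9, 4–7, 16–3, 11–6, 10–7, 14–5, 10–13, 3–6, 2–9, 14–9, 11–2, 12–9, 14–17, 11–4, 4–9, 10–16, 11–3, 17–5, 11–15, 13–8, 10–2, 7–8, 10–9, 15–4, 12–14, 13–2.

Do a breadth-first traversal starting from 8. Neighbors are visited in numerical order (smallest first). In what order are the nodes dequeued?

Visit 8; enqueue 6, 7, 10, 11, 13 → queue [6, 7, 10, 11, 13]
Visit 6; enqueue 3 → queue [7, 10, 11, 13, 3]
Visit 7; enqueue 4, 12 → queue [10, 11, 13, 3, 4, 12]
Visit 10; enqueue 2, 9, 16 → queue [11, 13, 3, 4, 12, 2, 9, 16]
Visit 11; enqueue 15, 17 → queue [13, 3, 4, 12, 2, 9, 16, 15, 17]
Visit 13; enqueue 14 → queue [3, 4, 12, 2, 9, 16, 15, 17, 14]
Visit 3 → queue [4, 12, 2, 9, 16, 15, 17, 14]
Visit 4 → queue [12, 2, 9, 16, 15, 17, 14]
Visit 12; enqueue 5 → queue [2, 9, 16, 15, 17, 14, 5]
Visit 2; enqueue 1 → queue [9, 16, 15, 17, 14, 5, 1]
Visit 9 → queue [16, 15, 17, 14, 5, 1]
Visit 16 → queue [15, 17, 14, 5, 1]
Visit 15 → queue [17, 14, 5, 1]
Visit 17 → queue [14, 5, 1]
Visit 14 → queue [5, 1]
Visit 5 → queue [1]
Visit 1 → queue []

8 -> 6 -> 7 -> 10 -> 11 -> 13 -> 3 -> 4 -> 12 -> 2 -> 9 -> 16 -> 15 -> 17 -> 14 -> 5 -> 1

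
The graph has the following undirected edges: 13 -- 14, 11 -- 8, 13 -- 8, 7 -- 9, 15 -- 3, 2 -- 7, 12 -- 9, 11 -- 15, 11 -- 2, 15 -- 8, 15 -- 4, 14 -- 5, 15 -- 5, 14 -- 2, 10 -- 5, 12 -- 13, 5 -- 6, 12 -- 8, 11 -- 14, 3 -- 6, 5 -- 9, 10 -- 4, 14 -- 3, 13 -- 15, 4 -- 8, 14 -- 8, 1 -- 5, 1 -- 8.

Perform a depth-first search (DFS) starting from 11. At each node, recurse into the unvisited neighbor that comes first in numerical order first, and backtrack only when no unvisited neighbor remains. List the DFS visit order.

11 -> 2 -> 7 -> 9 -> 5 -> 1 -> 8 -> 4 -> 10 -> 15 -> 3 -> 6 -> 14 -> 13 -> 12

Visit 11
11 → 2
2 → 7
7 → 9
9 → 5
5 → 1
1 → 8
8 → 4
4 → 10
4 → 15
15 → 3
3 → 6
3 → 14
14 → 13
13 → 12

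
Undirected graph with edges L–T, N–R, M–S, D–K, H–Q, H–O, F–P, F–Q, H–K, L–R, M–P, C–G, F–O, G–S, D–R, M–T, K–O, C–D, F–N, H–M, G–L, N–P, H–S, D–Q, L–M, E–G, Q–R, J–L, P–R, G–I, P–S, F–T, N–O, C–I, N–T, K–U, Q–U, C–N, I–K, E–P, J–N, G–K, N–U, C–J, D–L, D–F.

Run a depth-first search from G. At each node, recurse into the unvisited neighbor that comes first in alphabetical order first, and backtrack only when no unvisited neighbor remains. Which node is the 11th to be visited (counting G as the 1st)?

Visit G
G → C
C → D
D → F
F → N
N → J
J → L
L → M
M → H
H → K
K → I
K → O
K → U
U → Q
Q → R
R → P
P → E
P → S
M → T

Visit order: G, C, D, F, N, J, L, M, H, K, I, O, U, Q, R, P, E, S, T

I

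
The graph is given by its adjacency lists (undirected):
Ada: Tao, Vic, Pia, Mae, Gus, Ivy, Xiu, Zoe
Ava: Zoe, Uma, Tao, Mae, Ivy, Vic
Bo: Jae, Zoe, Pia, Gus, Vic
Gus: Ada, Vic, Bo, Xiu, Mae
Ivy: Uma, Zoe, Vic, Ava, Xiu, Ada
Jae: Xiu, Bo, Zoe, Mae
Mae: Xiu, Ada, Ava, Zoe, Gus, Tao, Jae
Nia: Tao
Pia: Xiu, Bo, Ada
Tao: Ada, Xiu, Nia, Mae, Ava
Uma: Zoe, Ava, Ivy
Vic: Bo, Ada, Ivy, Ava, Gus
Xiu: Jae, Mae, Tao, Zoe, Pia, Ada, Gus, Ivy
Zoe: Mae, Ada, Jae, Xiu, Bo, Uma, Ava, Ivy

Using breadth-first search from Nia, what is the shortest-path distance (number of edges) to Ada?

2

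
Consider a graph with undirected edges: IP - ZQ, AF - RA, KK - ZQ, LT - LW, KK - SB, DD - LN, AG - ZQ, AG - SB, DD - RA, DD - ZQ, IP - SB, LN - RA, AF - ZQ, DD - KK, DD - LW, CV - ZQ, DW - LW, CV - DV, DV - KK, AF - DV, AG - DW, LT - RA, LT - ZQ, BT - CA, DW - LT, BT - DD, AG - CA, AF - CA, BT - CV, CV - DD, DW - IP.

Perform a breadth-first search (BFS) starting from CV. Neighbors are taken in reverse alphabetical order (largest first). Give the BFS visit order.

Visit CV; enqueue ZQ, DV, DD, BT → queue [ZQ, DV, DD, BT]
Visit ZQ; enqueue LT, KK, IP, AG, AF → queue [DV, DD, BT, LT, KK, IP, AG, AF]
Visit DV → queue [DD, BT, LT, KK, IP, AG, AF]
Visit DD; enqueue RA, LW, LN → queue [BT, LT, KK, IP, AG, AF, RA, LW, LN]
Visit BT; enqueue CA → queue [LT, KK, IP, AG, AF, RA, LW, LN, CA]
Visit LT; enqueue DW → queue [KK, IP, AG, AF, RA, LW, LN, CA, DW]
Visit KK; enqueue SB → queue [IP, AG, AF, RA, LW, LN, CA, DW, SB]
Visit IP → queue [AG, AF, RA, LW, LN, CA, DW, SB]
Visit AG → queue [AF, RA, LW, LN, CA, DW, SB]
Visit AF → queue [RA, LW, LN, CA, DW, SB]
Visit RA → queue [LW, LN, CA, DW, SB]
Visit LW → queue [LN, CA, DW, SB]
Visit LN → queue [CA, DW, SB]
Visit CA → queue [DW, SB]
Visit DW → queue [SB]
Visit SB → queue []

CV -> ZQ -> DV -> DD -> BT -> LT -> KK -> IP -> AG -> AF -> RA -> LW -> LN -> CA -> DW -> SB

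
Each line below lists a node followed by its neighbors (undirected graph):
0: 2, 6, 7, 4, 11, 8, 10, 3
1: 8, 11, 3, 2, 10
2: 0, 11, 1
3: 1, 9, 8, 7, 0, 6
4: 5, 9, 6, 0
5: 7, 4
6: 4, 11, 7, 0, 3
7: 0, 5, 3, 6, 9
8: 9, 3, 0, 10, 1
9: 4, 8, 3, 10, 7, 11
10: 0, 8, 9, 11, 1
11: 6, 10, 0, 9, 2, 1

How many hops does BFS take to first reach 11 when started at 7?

Level 0: 7
Level 1: 0, 3, 5, 6, 9
Level 2: 1, 2, 4, 8, 10, 11
11 first appears at level 2.

2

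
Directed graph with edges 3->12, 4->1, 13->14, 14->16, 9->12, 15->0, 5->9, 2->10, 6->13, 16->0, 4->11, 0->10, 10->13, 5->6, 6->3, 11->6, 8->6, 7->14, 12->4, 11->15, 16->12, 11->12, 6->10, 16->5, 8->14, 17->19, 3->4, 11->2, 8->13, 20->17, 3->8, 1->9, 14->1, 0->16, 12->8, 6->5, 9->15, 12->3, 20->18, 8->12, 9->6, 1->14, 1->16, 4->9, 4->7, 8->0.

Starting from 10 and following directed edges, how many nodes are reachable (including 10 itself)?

17

BFS from 10 visits: 10, 13, 14, 1, 16, 9, 0, 5, 12, 6, 15, 3, 4, 8, 7, 11, 2
Reachable nodes: 17 of 21 total.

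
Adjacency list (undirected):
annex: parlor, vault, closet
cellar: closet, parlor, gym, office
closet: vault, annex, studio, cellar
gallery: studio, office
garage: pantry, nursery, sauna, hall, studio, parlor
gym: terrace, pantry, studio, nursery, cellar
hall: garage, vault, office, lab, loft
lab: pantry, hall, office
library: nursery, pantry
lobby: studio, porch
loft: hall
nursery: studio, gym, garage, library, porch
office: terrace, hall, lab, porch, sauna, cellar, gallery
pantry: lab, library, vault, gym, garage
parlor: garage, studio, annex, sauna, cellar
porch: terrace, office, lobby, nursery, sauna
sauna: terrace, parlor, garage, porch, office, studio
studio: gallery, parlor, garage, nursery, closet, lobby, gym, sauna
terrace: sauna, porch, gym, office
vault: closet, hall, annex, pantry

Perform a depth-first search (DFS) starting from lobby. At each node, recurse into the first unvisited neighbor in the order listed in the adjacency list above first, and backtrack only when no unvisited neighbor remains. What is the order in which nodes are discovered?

lobby → studio → gallery → office → terrace → sauna → parlor → garage → pantry → lab → hall → vault → closet → annex → cellar → gym → nursery → library → porch → loft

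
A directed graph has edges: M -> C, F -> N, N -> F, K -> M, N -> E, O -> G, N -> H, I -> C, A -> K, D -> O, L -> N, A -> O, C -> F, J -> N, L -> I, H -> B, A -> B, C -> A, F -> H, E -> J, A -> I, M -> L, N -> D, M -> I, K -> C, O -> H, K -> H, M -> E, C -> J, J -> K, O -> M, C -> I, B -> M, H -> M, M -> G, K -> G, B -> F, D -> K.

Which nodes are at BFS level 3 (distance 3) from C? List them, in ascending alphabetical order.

Level 0: C
Level 1: A, F, I, J
Level 2: B, H, K, N, O
Level 3: D, E, G, M
Level 4: L

D, E, G, M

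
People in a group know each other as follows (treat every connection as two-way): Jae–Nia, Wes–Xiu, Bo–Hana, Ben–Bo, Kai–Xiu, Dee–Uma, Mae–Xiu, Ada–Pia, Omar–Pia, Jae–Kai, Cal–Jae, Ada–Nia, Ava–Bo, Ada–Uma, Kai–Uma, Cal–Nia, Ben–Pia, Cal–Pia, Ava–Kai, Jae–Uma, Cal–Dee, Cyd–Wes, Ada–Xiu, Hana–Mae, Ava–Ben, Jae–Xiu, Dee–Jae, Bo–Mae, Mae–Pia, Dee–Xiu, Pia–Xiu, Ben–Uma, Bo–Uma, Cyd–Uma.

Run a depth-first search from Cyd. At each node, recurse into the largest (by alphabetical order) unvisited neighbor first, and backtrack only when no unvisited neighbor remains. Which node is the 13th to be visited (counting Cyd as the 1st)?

Cal

Visit Cyd
Cyd → Wes
Wes → Xiu
Xiu → Pia
Pia → Omar
Pia → Mae
Mae → Hana
Hana → Bo
Bo → Uma
Uma → Kai
Kai → Jae
Jae → Nia
Nia → Cal
Cal → Dee
Nia → Ada
Kai → Ava
Ava → Ben

Visit order: Cyd, Wes, Xiu, Pia, Omar, Mae, Hana, Bo, Uma, Kai, Jae, Nia, Cal, Dee, Ada, Ava, Ben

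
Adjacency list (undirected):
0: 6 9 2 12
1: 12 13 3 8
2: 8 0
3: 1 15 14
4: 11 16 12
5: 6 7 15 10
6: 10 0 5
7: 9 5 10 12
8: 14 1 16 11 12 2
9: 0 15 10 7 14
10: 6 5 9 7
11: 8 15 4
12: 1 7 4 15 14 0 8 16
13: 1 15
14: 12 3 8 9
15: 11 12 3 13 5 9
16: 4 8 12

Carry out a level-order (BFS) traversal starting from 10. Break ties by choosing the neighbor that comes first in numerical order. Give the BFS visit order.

Visit 10; enqueue 5, 6, 7, 9 → queue [5, 6, 7, 9]
Visit 5; enqueue 15 → queue [6, 7, 9, 15]
Visit 6; enqueue 0 → queue [7, 9, 15, 0]
Visit 7; enqueue 12 → queue [9, 15, 0, 12]
Visit 9; enqueue 14 → queue [15, 0, 12, 14]
Visit 15; enqueue 3, 11, 13 → queue [0, 12, 14, 3, 11, 13]
Visit 0; enqueue 2 → queue [12, 14, 3, 11, 13, 2]
Visit 12; enqueue 1, 4, 8, 16 → queue [14, 3, 11, 13, 2, 1, 4, 8, 16]
Visit 14 → queue [3, 11, 13, 2, 1, 4, 8, 16]
Visit 3 → queue [11, 13, 2, 1, 4, 8, 16]
Visit 11 → queue [13, 2, 1, 4, 8, 16]
Visit 13 → queue [2, 1, 4, 8, 16]
Visit 2 → queue [1, 4, 8, 16]
Visit 1 → queue [4, 8, 16]
Visit 4 → queue [8, 16]
Visit 8 → queue [16]
Visit 16 → queue []

10 -> 5 -> 6 -> 7 -> 9 -> 15 -> 0 -> 12 -> 14 -> 3 -> 11 -> 13 -> 2 -> 1 -> 4 -> 8 -> 16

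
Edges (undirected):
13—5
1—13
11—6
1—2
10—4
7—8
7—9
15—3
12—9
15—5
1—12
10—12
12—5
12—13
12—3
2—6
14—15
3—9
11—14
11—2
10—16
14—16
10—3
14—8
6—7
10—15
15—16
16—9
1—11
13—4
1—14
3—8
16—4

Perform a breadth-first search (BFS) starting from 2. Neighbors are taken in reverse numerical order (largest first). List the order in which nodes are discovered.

2 -> 11 -> 6 -> 1 -> 14 -> 7 -> 13 -> 12 -> 16 -> 15 -> 8 -> 9 -> 5 -> 4 -> 10 -> 3

Visit 2; enqueue 11, 6, 1 → queue [11, 6, 1]
Visit 11; enqueue 14 → queue [6, 1, 14]
Visit 6; enqueue 7 → queue [1, 14, 7]
Visit 1; enqueue 13, 12 → queue [14, 7, 13, 12]
Visit 14; enqueue 16, 15, 8 → queue [7, 13, 12, 16, 15, 8]
Visit 7; enqueue 9 → queue [13, 12, 16, 15, 8, 9]
Visit 13; enqueue 5, 4 → queue [12, 16, 15, 8, 9, 5, 4]
Visit 12; enqueue 10, 3 → queue [16, 15, 8, 9, 5, 4, 10, 3]
Visit 16 → queue [15, 8, 9, 5, 4, 10, 3]
Visit 15 → queue [8, 9, 5, 4, 10, 3]
Visit 8 → queue [9, 5, 4, 10, 3]
Visit 9 → queue [5, 4, 10, 3]
Visit 5 → queue [4, 10, 3]
Visit 4 → queue [10, 3]
Visit 10 → queue [3]
Visit 3 → queue []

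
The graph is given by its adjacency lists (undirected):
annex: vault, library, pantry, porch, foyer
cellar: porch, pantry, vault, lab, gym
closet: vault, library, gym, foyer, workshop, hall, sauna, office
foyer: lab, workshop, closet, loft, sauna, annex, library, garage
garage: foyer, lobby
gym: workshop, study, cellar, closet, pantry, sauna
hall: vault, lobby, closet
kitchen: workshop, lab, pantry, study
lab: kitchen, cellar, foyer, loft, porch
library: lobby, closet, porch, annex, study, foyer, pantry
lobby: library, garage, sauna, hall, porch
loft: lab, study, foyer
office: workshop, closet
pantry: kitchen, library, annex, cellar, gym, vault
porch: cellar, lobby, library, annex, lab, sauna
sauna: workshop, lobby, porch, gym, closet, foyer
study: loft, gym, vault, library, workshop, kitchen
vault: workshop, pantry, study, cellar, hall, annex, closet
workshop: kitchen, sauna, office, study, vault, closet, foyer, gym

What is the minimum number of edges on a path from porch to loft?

2

Level 0: porch
Level 1: annex, cellar, lab, library, lobby, sauna
Level 2: closet, foyer, garage, gym, hall, kitchen, loft, pantry, study, vault, workshop
Level 3: office
loft first appears at level 2.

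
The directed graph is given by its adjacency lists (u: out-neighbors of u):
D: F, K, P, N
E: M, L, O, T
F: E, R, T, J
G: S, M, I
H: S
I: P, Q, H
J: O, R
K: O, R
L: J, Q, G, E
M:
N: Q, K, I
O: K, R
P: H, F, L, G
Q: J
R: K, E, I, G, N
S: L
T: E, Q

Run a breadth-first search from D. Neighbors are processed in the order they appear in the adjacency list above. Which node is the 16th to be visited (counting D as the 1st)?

M

Visit D; enqueue F, K, P, N → queue [F, K, P, N]
Visit F; enqueue E, R, T, J → queue [K, P, N, E, R, T, J]
Visit K; enqueue O → queue [P, N, E, R, T, J, O]
Visit P; enqueue H, L, G → queue [N, E, R, T, J, O, H, L, G]
Visit N; enqueue Q, I → queue [E, R, T, J, O, H, L, G, Q, I]
Visit E; enqueue M → queue [R, T, J, O, H, L, G, Q, I, M]
Visit R → queue [T, J, O, H, L, G, Q, I, M]
Visit T → queue [J, O, H, L, G, Q, I, M]
Visit J → queue [O, H, L, G, Q, I, M]
Visit O → queue [H, L, G, Q, I, M]
Visit H; enqueue S → queue [L, G, Q, I, M, S]
Visit L → queue [G, Q, I, M, S]
Visit G → queue [Q, I, M, S]
Visit Q → queue [I, M, S]
Visit I → queue [M, S]
Visit M → queue [S]
Visit S → queue []

Visit order: D, F, K, P, N, E, R, T, J, O, H, L, G, Q, I, M, S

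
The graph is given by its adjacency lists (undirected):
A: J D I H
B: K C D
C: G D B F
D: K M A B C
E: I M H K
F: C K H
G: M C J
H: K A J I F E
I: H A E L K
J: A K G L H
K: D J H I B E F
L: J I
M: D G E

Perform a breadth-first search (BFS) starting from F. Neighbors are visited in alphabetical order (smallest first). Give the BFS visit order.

F C H K B D G A E I J M L

Visit F; enqueue C, H, K → queue [C, H, K]
Visit C; enqueue B, D, G → queue [H, K, B, D, G]
Visit H; enqueue A, E, I, J → queue [K, B, D, G, A, E, I, J]
Visit K → queue [B, D, G, A, E, I, J]
Visit B → queue [D, G, A, E, I, J]
Visit D; enqueue M → queue [G, A, E, I, J, M]
Visit G → queue [A, E, I, J, M]
Visit A → queue [E, I, J, M]
Visit E → queue [I, J, M]
Visit I; enqueue L → queue [J, M, L]
Visit J → queue [M, L]
Visit M → queue [L]
Visit L → queue []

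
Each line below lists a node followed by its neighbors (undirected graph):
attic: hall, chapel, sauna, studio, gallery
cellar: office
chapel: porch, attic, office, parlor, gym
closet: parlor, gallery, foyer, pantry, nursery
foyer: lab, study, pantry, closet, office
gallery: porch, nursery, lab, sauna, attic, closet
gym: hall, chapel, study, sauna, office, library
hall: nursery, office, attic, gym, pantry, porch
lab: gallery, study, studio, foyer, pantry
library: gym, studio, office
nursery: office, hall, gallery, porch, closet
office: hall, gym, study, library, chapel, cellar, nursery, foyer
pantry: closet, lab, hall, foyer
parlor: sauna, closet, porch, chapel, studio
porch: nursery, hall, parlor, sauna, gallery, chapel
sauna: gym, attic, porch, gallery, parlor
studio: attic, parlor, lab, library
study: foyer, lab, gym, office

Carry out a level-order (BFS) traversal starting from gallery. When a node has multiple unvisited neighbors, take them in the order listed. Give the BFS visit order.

gallery, porch, nursery, lab, sauna, attic, closet, hall, parlor, chapel, office, study, studio, foyer, pantry, gym, library, cellar

Visit gallery; enqueue porch, nursery, lab, sauna, attic, closet → queue [porch, nursery, lab, sauna, attic, closet]
Visit porch; enqueue hall, parlor, chapel → queue [nursery, lab, sauna, attic, closet, hall, parlor, chapel]
Visit nursery; enqueue office → queue [lab, sauna, attic, closet, hall, parlor, chapel, office]
Visit lab; enqueue study, studio, foyer, pantry → queue [sauna, attic, closet, hall, parlor, chapel, office, study, studio, foyer, pantry]
Visit sauna; enqueue gym → queue [attic, closet, hall, parlor, chapel, office, study, studio, foyer, pantry, gym]
Visit attic → queue [closet, hall, parlor, chapel, office, study, studio, foyer, pantry, gym]
Visit closet → queue [hall, parlor, chapel, office, study, studio, foyer, pantry, gym]
Visit hall → queue [parlor, chapel, office, study, studio, foyer, pantry, gym]
Visit parlor → queue [chapel, office, study, studio, foyer, pantry, gym]
Visit chapel → queue [office, study, studio, foyer, pantry, gym]
Visit office; enqueue library, cellar → queue [study, studio, foyer, pantry, gym, library, cellar]
Visit study → queue [studio, foyer, pantry, gym, library, cellar]
Visit studio → queue [foyer, pantry, gym, library, cellar]
Visit foyer → queue [pantry, gym, library, cellar]
Visit pantry → queue [gym, library, cellar]
Visit gym → queue [library, cellar]
Visit library → queue [cellar]
Visit cellar → queue []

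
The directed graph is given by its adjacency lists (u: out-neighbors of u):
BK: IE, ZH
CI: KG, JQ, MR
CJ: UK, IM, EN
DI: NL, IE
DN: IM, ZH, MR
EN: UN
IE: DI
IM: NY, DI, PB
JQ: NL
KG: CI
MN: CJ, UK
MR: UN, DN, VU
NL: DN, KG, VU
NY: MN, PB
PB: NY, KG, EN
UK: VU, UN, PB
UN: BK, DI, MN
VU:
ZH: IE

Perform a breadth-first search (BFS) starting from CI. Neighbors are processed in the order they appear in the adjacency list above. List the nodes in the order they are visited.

CI, KG, JQ, MR, NL, UN, DN, VU, BK, DI, MN, IM, ZH, IE, CJ, UK, NY, PB, EN

Visit CI; enqueue KG, JQ, MR → queue [KG, JQ, MR]
Visit KG → queue [JQ, MR]
Visit JQ; enqueue NL → queue [MR, NL]
Visit MR; enqueue UN, DN, VU → queue [NL, UN, DN, VU]
Visit NL → queue [UN, DN, VU]
Visit UN; enqueue BK, DI, MN → queue [DN, VU, BK, DI, MN]
Visit DN; enqueue IM, ZH → queue [VU, BK, DI, MN, IM, ZH]
Visit VU → queue [BK, DI, MN, IM, ZH]
Visit BK; enqueue IE → queue [DI, MN, IM, ZH, IE]
Visit DI → queue [MN, IM, ZH, IE]
Visit MN; enqueue CJ, UK → queue [IM, ZH, IE, CJ, UK]
Visit IM; enqueue NY, PB → queue [ZH, IE, CJ, UK, NY, PB]
Visit ZH → queue [IE, CJ, UK, NY, PB]
Visit IE → queue [CJ, UK, NY, PB]
Visit CJ; enqueue EN → queue [UK, NY, PB, EN]
Visit UK → queue [NY, PB, EN]
Visit NY → queue [PB, EN]
Visit PB → queue [EN]
Visit EN → queue []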